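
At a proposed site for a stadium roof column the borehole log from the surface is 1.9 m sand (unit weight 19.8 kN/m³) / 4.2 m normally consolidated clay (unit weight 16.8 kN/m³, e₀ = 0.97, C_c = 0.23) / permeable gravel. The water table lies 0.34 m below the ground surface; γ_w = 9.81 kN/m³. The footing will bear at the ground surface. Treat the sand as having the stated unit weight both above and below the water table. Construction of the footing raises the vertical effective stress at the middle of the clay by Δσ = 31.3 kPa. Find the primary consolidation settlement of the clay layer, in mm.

S_c ≈ 131 mm

Mid-depth of clay below the ground surface: z = 1.9 + 4.2/2 = 4 m.
Total vertical stress at mid-clay: σ_v = 19.8×1.9 + 16.8×2.1 = 72.9 kPa.
Pore pressure: u = 9.81×(4 − 0.34) = 35.905 kPa.
Initial effective stress: σ'_0 = σ_v − u = 72.9 − 35.905 = 36.995 kPa.
Final effective stress: σ'_f = σ'_0 + Δσ = 36.995 + 31.3 = 68.295 kPa.
Normally consolidated clay, so the full stress increment lies on the virgin compression line:
S_c = C_c·H/(1+e₀)·log₁₀(σ'_f/σ'_0) = 0.23×4.2/(1+0.97)×log₁₀(68.295/36.995)
    = 0.49036 × 0.26625 = 0.1306 m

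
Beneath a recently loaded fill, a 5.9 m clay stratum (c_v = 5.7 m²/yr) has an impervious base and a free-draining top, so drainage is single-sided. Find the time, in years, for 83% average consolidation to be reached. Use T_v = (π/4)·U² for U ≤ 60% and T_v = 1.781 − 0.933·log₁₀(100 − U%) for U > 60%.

t ≈ 3.87 years

Drainage path length: H_d = H = 5.9 m (single drainage).
U > 60%: T_v = 1.781 − 0.933·log₁₀(100 − 83) = 0.63299.
t = T_v·H_d²/c_v = 0.63299×5.9²/5.7 = 3.866 years.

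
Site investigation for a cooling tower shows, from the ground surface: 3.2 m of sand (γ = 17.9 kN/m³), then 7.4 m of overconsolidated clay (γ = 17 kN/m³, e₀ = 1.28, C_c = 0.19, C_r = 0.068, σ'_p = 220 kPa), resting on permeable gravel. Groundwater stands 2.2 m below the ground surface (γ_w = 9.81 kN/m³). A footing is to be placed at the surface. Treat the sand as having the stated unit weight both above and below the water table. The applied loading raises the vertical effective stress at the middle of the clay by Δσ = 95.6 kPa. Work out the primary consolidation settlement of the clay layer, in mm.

Mid-depth of clay below the ground surface: z = 3.2 + 7.4/2 = 6.9 m.
Total vertical stress at mid-clay: σ_v = 17.9×3.2 + 17×3.7 = 120.18 kPa.
Pore pressure: u = 9.81×(6.9 − 2.2) = 46.107 kPa.
Initial effective stress: σ'_0 = σ_v − u = 120.18 − 46.107 = 74.073 kPa.
Final effective stress: σ'_f = 74.073 + 95.6 = 169.67 kPa.
σ'_f = 169.67 ≤ σ'_p = 220 kPa, so the clay remains overconsolidated and only the recompression index applies:
S_c = C_r·H/(1+e₀)·log₁₀(σ'_f/σ'_0) = 0.068×7.4/2.28×log₁₀(169.67/74.073)
    = 0.2207 × 0.35995 = 0.07944 m

S_c ≈ 79.4 mm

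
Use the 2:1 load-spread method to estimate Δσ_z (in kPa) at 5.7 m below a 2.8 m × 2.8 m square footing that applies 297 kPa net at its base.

By the 2:1 method the load spreads at 1 horizontal : 2 vertical, so at depth z the loaded area has grown by z in each plan dimension:
Δσ = qBL/((B+z)(L+z)) = 297×2.8×2.8/((2.8+5.7)(2.8+5.7)) = 32.228 kPa

Δσ_z ≈ 32.2 kPa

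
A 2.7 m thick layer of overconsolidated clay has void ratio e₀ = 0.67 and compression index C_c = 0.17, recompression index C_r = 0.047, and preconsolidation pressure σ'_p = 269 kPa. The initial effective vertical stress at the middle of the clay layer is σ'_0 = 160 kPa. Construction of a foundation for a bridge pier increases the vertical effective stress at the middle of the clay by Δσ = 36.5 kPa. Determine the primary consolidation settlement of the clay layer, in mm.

S_c ≈ 6.78 mm

Final effective stress: σ'_f = 160 + 36.5 = 196.5 kPa.
σ'_f = 196.5 ≤ σ'_p = 269 kPa, so the clay remains overconsolidated and only the recompression index applies:
S_c = C_r·H/(1+e₀)·log₁₀(σ'_f/σ'_0) = 0.047×2.7/1.67×log₁₀(196.5/160)
    = 0.07599 × 0.089243 = 0.006782 m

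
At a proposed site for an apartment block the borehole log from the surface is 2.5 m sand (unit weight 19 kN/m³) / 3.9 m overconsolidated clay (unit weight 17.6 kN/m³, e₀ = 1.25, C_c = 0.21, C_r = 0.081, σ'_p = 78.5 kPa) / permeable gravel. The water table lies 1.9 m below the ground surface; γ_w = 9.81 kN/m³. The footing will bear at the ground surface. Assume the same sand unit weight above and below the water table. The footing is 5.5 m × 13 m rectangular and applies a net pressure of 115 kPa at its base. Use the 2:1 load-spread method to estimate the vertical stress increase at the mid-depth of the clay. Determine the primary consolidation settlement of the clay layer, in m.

S_c ≈ 0.0644 m

Mid-depth of clay below the ground surface: z = 2.5 + 3.9/2 = 4.45 m.
Total vertical stress at mid-clay: σ_v = 19×2.5 + 17.6×1.95 = 81.82 kPa.
Pore pressure: u = 9.81×(4.45 − 1.9) = 25.015 kPa.
Initial effective stress: σ'_0 = σ_v − u = 81.82 − 25.015 = 56.805 kPa.
Stress increase at mid-clay by the 2:1 spreading method:
Δσ = qBL/((B+z)(L+z)) = 115×5.5×13/((5.5+4.45)(13+4.45)) = 47.357 kPa
Final effective stress: σ'_f = 56.805 + 47.357 = 104.16 kPa.
σ'_f = 104.16 > σ'_p = 78.5 kPa, so the stress path crosses the preconsolidation pressure — recompression up to σ'_p, then virgin compression beyond:
S_c = H/(1+e₀)·[C_r·log₁₀(σ'_p/σ'_0) + C_c·log₁₀(σ'_f/σ'_p)]
    = 3.9/2.25 × [0.081×log₁₀(78.5/56.805) + 0.21×log₁₀(104.16/78.5)]
    = 1.7333 × [0.011379 + 0.025795] = 0.06443 m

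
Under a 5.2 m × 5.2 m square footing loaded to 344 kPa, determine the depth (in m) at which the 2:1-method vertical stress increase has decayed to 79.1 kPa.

z ≈ 5.64 m

2:1 spreading — at depth z the loaded area has grown by z in each plan dimension:
qB²/(B+z)² = Δσ_z ⇒ z = B(√(q/Δσ_z) − 1) = 5.2×(√(344/79.1) − 1) = 5.644 m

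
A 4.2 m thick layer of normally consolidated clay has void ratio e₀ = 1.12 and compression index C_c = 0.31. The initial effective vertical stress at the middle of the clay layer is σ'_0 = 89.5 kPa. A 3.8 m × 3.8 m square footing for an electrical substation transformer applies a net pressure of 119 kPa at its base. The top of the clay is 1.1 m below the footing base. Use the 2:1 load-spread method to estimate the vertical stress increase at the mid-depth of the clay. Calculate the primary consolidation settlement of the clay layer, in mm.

Mid-depth of clay below the footing base: z = 1.1 + 4.2/2 = 3.2 m.
Stress increase at mid-clay by the 2:1 spreading method:
Δσ = qBL/((B+z)(L+z)) = 119×3.8×3.8/((3.8+3.2)(3.8+3.2)) = 35.069 kPa
Final effective stress: σ'_f = σ'_0 + Δσ = 89.5 + 35.069 = 124.57 kPa.
Normally consolidated clay, so the full stress increment lies on the virgin compression line:
S_c = C_c·H/(1+e₀)·log₁₀(σ'_f/σ'_0) = 0.31×4.2/(1+1.12)×log₁₀(124.57/89.5)
    = 0.61415 × 0.14359 = 0.08819 m

S_c ≈ 88.2 mm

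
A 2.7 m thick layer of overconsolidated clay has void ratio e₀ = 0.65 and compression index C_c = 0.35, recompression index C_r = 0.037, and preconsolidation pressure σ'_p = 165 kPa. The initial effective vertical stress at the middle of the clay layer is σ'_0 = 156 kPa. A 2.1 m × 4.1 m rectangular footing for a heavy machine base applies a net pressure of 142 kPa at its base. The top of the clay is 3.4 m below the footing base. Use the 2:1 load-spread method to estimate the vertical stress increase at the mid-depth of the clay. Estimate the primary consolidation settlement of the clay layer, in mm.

S_c ≈ 17.8 mm

Mid-depth of clay below the footing base: z = 3.4 + 2.7/2 = 4.75 m.
Stress increase at mid-clay by the 2:1 spreading method:
Δσ = qBL/((B+z)(L+z)) = 142×2.1×4.1/((2.1+4.75)(4.1+4.75)) = 20.168 kPa
Final effective stress: σ'_f = 156 + 20.168 = 176.17 kPa.
σ'_f = 176.17 > σ'_p = 165 kPa, so the stress path crosses the preconsolidation pressure — recompression up to σ'_p, then virgin compression beyond:
S_c = H/(1+e₀)·[C_r·log₁₀(σ'_p/σ'_0) + C_c·log₁₀(σ'_f/σ'_p)]
    = 2.7/1.65 × [0.037×log₁₀(165/156) + 0.35×log₁₀(176.17/165)]
    = 1.6364 × [0.0009013 + 0.0099568] = 0.01777 m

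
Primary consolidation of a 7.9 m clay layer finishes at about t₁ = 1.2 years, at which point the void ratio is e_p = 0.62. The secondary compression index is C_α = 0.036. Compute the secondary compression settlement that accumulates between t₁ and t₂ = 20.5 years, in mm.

Secondary compression: S_s = C_α·H/(1+e_p)·log₁₀(t₂/t₁)
S_s = 0.036×7.9/(1+0.62)×log₁₀(20.5/1.2)
    = 0.1756 × 1.233 = 0.2164 m

S_s ≈ 216 mm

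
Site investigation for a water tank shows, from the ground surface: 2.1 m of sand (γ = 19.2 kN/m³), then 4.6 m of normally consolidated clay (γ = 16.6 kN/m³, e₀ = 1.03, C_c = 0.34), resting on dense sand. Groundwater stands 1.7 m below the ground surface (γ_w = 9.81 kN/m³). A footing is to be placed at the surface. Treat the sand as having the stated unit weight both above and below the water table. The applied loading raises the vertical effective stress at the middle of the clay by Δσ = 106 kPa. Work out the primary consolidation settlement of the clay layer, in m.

S_c ≈ 0.372 m

Mid-depth of clay below the ground surface: z = 2.1 + 4.6/2 = 4.4 m.
Total vertical stress at mid-clay: σ_v = 19.2×2.1 + 16.6×2.3 = 78.5 kPa.
Pore pressure: u = 9.81×(4.4 − 1.7) = 26.487 kPa.
Initial effective stress: σ'_0 = σ_v − u = 78.5 − 26.487 = 52.013 kPa.
Final effective stress: σ'_f = σ'_0 + Δσ = 52.013 + 106 = 158.01 kPa.
Normally consolidated clay, so the full stress increment lies on the virgin compression line:
S_c = C_c·H/(1+e₀)·log₁₀(σ'_f/σ'_0) = 0.34×4.6/(1+1.03)×log₁₀(158.01/52.013)
    = 0.77044 × 0.48257 = 0.3718 m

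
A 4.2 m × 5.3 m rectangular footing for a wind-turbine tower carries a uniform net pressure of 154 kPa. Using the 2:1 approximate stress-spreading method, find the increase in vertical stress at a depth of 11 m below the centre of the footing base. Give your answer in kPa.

Δσ_z ≈ 13.8 kPa

By the 2:1 method the load spreads at 1 horizontal : 2 vertical, so at depth z the loaded area has grown by z in each plan dimension:
Δσ = qBL/((B+z)(L+z)) = 154×4.2×5.3/((4.2+11)(5.3+11)) = 13.836 kPa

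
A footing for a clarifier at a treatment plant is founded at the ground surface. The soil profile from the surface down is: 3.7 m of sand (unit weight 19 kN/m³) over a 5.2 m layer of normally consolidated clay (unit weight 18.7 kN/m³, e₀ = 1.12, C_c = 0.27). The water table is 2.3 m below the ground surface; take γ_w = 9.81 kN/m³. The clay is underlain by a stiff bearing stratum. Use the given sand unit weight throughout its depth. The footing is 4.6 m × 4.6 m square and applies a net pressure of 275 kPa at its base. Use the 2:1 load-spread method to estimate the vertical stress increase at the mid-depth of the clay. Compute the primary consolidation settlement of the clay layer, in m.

S_c ≈ 0.138 m

Mid-depth of clay below the ground surface: z = 3.7 + 5.2/2 = 6.3 m.
Total vertical stress at mid-clay: σ_v = 19×3.7 + 18.7×2.6 = 118.92 kPa.
Pore pressure: u = 9.81×(6.3 − 2.3) = 39.24 kPa.
Initial effective stress: σ'_0 = σ_v − u = 118.92 − 39.24 = 79.68 kPa.
Stress increase at mid-clay by the 2:1 spreading method:
Δσ = qBL/((B+z)(L+z)) = 275×4.6×4.6/((4.6+6.3)(4.6+6.3)) = 48.977 kPa
Final effective stress: σ'_f = σ'_0 + Δσ = 79.68 + 48.977 = 128.66 kPa.
Normally consolidated clay, so the full stress increment lies on the virgin compression line:
S_c = C_c·H/(1+e₀)·log₁₀(σ'_f/σ'_0) = 0.27×5.2/(1+1.12)×log₁₀(128.66/79.68)
    = 0.66226 × 0.20809 = 0.1378 m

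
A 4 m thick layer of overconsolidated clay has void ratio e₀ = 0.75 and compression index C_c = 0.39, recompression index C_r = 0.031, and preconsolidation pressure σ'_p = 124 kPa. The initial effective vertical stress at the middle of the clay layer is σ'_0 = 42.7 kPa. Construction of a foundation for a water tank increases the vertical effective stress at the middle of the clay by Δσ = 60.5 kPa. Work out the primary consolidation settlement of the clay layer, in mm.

Final effective stress: σ'_f = 42.7 + 60.5 = 103.2 kPa.
σ'_f = 103.2 ≤ σ'_p = 124 kPa, so the clay remains overconsolidated and only the recompression index applies:
S_c = C_r·H/(1+e₀)·log₁₀(σ'_f/σ'_0) = 0.031×4/1.75×log₁₀(103.2/42.7)
    = 0.070857 × 0.38325 = 0.02716 m

S_c ≈ 27.2 mm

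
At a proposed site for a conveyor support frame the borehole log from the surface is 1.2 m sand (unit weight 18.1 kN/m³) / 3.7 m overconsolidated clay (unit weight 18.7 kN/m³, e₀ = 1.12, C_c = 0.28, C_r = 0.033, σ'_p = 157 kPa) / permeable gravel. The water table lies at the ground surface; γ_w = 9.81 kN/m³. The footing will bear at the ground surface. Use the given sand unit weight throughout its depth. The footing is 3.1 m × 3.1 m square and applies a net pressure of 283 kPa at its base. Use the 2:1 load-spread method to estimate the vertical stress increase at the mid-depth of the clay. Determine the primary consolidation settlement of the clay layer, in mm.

Mid-depth of clay below the ground surface: z = 1.2 + 3.7/2 = 3.05 m.
Total vertical stress at mid-clay: σ_v = 18.1×1.2 + 18.7×1.85 = 56.315 kPa.
Pore pressure: u = 9.81×(3.05 − 0) = 29.921 kPa.
Initial effective stress: σ'_0 = σ_v − u = 56.315 − 29.921 = 26.394 kPa.
Stress increase at mid-clay by the 2:1 spreading method:
Δσ = qBL/((B+z)(L+z)) = 283×3.1×3.1/((3.1+3.05)(3.1+3.05)) = 71.905 kPa
Final effective stress: σ'_f = 26.394 + 71.905 = 98.299 kPa.
σ'_f = 98.299 ≤ σ'_p = 157 kPa, so the clay remains overconsolidated and only the recompression index applies:
S_c = C_r·H/(1+e₀)·log₁₀(σ'_f/σ'_0) = 0.033×3.7/2.12×log₁₀(98.299/26.394)
    = 0.057595 × 0.57104 = 0.03289 m

S_c ≈ 32.9 mm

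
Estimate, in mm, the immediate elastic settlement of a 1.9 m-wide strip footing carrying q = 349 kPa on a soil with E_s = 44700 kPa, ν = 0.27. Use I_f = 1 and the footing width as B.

S_e ≈ 13.8 mm

Immediate (elastic) settlement: S_e = q·B·(1−ν²)/E_s · I_f.
S_e = 349 × 1.9 × (1 − 0.27²) / 44700 × 1
    = 349 × 1.9 × 0.9271 / 44700 × 1
    = 0.01375 m = 13.75 mm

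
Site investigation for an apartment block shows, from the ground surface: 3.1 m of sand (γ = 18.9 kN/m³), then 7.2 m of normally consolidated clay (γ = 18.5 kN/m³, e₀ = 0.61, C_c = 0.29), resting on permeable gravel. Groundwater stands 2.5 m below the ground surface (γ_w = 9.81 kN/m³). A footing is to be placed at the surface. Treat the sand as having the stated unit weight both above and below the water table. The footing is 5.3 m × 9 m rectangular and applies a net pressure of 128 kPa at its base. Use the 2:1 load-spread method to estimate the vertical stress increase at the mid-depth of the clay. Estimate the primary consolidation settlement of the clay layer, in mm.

S_c ≈ 184 mm

Mid-depth of clay below the ground surface: z = 3.1 + 7.2/2 = 6.7 m.
Total vertical stress at mid-clay: σ_v = 18.9×3.1 + 18.5×3.6 = 125.19 kPa.
Pore pressure: u = 9.81×(6.7 − 2.5) = 41.202 kPa.
Initial effective stress: σ'_0 = σ_v − u = 125.19 − 41.202 = 83.988 kPa.
Stress increase at mid-clay by the 2:1 spreading method:
Δσ = qBL/((B+z)(L+z)) = 128×5.3×9/((5.3+6.7)(9+6.7)) = 32.408 kPa
Final effective stress: σ'_f = σ'_0 + Δσ = 83.988 + 32.408 = 116.4 kPa.
Normally consolidated clay, so the full stress increment lies on the virgin compression line:
S_c = C_c·H/(1+e₀)·log₁₀(σ'_f/σ'_0) = 0.29×7.2/(1+0.61)×log₁₀(116.4/83.988)
    = 1.2969 × 0.14174 = 0.1838 m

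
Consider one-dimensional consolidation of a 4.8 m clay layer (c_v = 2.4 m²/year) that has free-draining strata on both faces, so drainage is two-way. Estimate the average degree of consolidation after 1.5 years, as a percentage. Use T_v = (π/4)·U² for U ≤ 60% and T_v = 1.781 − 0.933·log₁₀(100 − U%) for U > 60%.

U ≈ 82.7 %

Drainage path length: H_d = H/2 = 2.4 m (double drainage).
T_v = c_v·t/H_d² = 2.4×1.5/2.4² = 0.625.
T_v = 0.625 corresponds to the U > 60% branch:
U = 1 − 10^((1.781 − T_v)/0.933)/100 = 0.8266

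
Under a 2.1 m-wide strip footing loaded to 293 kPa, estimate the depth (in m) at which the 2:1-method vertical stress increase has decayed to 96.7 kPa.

z ≈ 4.26 m

2:1 spreading — at depth z the loaded area has grown by z in each plan dimension:
qB/(B+z) = Δσ_z ⇒ z = qB/Δσ_z − B = 293×2.1/96.7 − 2.1 = 4.263 m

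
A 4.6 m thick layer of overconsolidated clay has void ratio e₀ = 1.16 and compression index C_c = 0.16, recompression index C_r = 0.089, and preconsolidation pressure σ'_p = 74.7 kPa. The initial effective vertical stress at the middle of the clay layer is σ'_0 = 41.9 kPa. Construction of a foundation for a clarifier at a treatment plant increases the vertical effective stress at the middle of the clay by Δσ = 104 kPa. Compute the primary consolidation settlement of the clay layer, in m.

Final effective stress: σ'_f = 41.9 + 104 = 145.9 kPa.
σ'_f = 145.9 > σ'_p = 74.7 kPa, so the stress path crosses the preconsolidation pressure — recompression up to σ'_p, then virgin compression beyond:
S_c = H/(1+e₀)·[C_r·log₁₀(σ'_p/σ'_0) + C_c·log₁₀(σ'_f/σ'_p)]
    = 4.6/2.16 × [0.089×log₁₀(74.7/41.9) + 0.16×log₁₀(145.9/74.7)]
    = 2.1296 × [0.022348 + 0.046518] = 0.1467 m

S_c ≈ 0.147 m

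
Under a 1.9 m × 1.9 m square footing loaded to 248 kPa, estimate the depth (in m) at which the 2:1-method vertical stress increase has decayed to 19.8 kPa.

2:1 spreading — at depth z the loaded area has grown by z in each plan dimension:
qB²/(B+z)² = Δσ_z ⇒ z = B(√(q/Δσ_z) − 1) = 1.9×(√(248/19.8) − 1) = 4.824 m

z ≈ 4.82 m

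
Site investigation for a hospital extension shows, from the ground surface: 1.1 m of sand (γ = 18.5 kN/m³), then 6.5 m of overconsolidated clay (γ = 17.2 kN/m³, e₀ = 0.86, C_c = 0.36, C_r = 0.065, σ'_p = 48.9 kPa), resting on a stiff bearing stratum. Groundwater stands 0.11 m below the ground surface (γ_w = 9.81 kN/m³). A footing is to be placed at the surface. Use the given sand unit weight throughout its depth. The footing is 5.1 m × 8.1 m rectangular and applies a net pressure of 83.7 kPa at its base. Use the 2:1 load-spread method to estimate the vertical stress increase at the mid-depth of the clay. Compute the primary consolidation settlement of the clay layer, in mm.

Mid-depth of clay below the ground surface: z = 1.1 + 6.5/2 = 4.35 m.
Total vertical stress at mid-clay: σ_v = 18.5×1.1 + 17.2×3.25 = 76.25 kPa.
Pore pressure: u = 9.81×(4.35 − 0.11) = 41.594 kPa.
Initial effective stress: σ'_0 = σ_v − u = 76.25 − 41.594 = 34.656 kPa.
Stress increase at mid-clay by the 2:1 spreading method:
Δσ = qBL/((B+z)(L+z)) = 83.7×5.1×8.1/((5.1+4.35)(8.1+4.35)) = 29.389 kPa
Final effective stress: σ'_f = 34.656 + 29.389 = 64.045 kPa.
σ'_f = 64.045 > σ'_p = 48.9 kPa, so the stress path crosses the preconsolidation pressure — recompression up to σ'_p, then virgin compression beyond:
S_c = H/(1+e₀)·[C_r·log₁₀(σ'_p/σ'_0) + C_c·log₁₀(σ'_f/σ'_p)]
    = 6.5/1.86 × [0.065×log₁₀(48.9/34.656) + 0.36×log₁₀(64.045/48.9)]
    = 3.4946 × [0.0097195 + 0.042183] = 0.1814 m

S_c ≈ 181 mm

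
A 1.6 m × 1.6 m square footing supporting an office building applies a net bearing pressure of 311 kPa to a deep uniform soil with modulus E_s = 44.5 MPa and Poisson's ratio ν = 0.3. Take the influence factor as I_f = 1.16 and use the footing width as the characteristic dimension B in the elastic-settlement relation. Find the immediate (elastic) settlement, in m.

Immediate (elastic) settlement: S_e = q·B·(1−ν²)/E_s · I_f.
E_s = 44.5 MPa = 44500 kPa.
S_e = 311 × 1.6 × (1 − 0.3²) / 44500 × 1.16
    = 311 × 1.6 × 0.91 / 44500 × 1.16
    = 0.0118 m

S_e ≈ 0.0118 m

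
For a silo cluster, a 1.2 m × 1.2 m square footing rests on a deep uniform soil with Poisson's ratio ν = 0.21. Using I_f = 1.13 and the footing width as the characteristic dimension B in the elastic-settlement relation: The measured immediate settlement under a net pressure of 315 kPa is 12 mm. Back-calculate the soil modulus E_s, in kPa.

E_s ≈ 34000 kPa

S_e = q·B·(1−ν²)/E_s · I_f  ⇒  E_s = q·B·(1−ν²)·I_f / S_e.
E_s = 315 × 1.2 × 0.9559 × 1.13 / 0.012 = 34030 kPa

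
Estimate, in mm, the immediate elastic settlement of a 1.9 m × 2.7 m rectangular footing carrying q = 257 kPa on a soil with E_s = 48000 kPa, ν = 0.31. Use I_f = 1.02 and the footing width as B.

S_e ≈ 9.38 mm

Immediate (elastic) settlement: S_e = q·B·(1−ν²)/E_s · I_f.
S_e = 257 × 1.9 × (1 − 0.31²) / 48000 × 1.02
    = 257 × 1.9 × 0.9039 / 48000 × 1.02
    = 0.009379 m = 9.379 mm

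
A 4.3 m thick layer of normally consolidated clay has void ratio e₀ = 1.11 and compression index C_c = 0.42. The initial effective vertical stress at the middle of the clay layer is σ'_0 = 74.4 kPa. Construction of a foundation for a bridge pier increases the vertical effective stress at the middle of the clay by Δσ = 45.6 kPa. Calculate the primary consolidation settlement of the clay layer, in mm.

S_c ≈ 178 mm

Final effective stress: σ'_f = σ'_0 + Δσ = 74.4 + 45.6 = 120 kPa.
Normally consolidated clay, so the full stress increment lies on the virgin compression line:
S_c = C_c·H/(1+e₀)·log₁₀(σ'_f/σ'_0) = 0.42×4.3/(1+1.11)×log₁₀(120/74.4)
    = 0.85592 × 0.20761 = 0.1777 m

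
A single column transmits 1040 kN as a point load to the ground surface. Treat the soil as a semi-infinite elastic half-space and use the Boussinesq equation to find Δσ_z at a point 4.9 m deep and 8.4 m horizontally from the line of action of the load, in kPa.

Boussinesq vertical stress below a point load on an elastic half-space:
Δσ_z = 3P/(2πz²) · [1 + (r/z)²]^(−5/2)
r/z = 8.4/4.9 = 1.7143; [1+(r/z)²]^(−5/2) = 0.032479.
Δσ_z = 3×1040/(2π×4.9²) × 0.032479 = 20.682 × 0.032479 = 0.6717 kPa

Δσ_z ≈ 0.672 kPa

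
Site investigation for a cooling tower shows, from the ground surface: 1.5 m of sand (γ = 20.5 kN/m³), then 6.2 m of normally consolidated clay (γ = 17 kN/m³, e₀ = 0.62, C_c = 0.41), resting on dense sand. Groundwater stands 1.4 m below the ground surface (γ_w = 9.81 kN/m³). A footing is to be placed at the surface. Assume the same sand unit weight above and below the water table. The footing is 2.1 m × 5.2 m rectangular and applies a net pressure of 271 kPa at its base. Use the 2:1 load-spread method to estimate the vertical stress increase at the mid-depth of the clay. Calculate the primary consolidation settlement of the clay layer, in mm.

Mid-depth of clay below the ground surface: z = 1.5 + 6.2/2 = 4.6 m.
Total vertical stress at mid-clay: σ_v = 20.5×1.5 + 17×3.1 = 83.45 kPa.
Pore pressure: u = 9.81×(4.6 − 1.4) = 31.392 kPa.
Initial effective stress: σ'_0 = σ_v − u = 83.45 − 31.392 = 52.058 kPa.
Stress increase at mid-clay by the 2:1 spreading method:
Δσ = qBL/((B+z)(L+z)) = 271×2.1×5.2/((2.1+4.6)(5.2+4.6)) = 45.07 kPa
Final effective stress: σ'_f = σ'_0 + Δσ = 52.058 + 45.07 = 97.128 kPa.
Normally consolidated clay, so the full stress increment lies on the virgin compression line:
S_c = C_c·H/(1+e₀)·log₁₀(σ'_f/σ'_0) = 0.41×6.2/(1+0.62)×log₁₀(97.128/52.058)
    = 1.5691 × 0.27086 = 0.425 m

S_c ≈ 425 mm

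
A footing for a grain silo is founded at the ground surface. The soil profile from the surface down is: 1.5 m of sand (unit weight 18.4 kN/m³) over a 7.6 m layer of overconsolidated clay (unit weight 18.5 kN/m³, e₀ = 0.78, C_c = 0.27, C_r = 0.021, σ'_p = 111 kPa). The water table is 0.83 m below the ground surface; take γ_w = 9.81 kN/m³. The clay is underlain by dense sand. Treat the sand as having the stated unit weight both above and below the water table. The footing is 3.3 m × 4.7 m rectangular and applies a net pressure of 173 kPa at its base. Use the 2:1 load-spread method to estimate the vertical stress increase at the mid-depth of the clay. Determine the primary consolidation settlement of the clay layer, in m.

Mid-depth of clay below the ground surface: z = 1.5 + 7.6/2 = 5.3 m.
Total vertical stress at mid-clay: σ_v = 18.4×1.5 + 18.5×3.8 = 97.9 kPa.
Pore pressure: u = 9.81×(5.3 − 0.83) = 43.851 kPa.
Initial effective stress: σ'_0 = σ_v − u = 97.9 − 43.851 = 54.049 kPa.
Stress increase at mid-clay by the 2:1 spreading method:
Δσ = qBL/((B+z)(L+z)) = 173×3.3×4.7/((3.3+5.3)(4.7+5.3)) = 31.2 kPa
Final effective stress: σ'_f = 54.049 + 31.2 = 85.249 kPa.
σ'_f = 85.249 ≤ σ'_p = 111 kPa, so the clay remains overconsolidated and only the recompression index applies:
S_c = C_r·H/(1+e₀)·log₁₀(σ'_f/σ'_0) = 0.021×7.6/1.78×log₁₀(85.249/54.049)
    = 0.089664 × 0.1979 = 0.01774 m

S_c ≈ 0.0177 m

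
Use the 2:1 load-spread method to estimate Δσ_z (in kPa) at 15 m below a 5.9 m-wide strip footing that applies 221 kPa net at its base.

Δσ_z ≈ 62.4 kPa

By the 2:1 method the load spreads at 1 horizontal : 2 vertical, so at depth z the loaded area has grown by z in each plan dimension:
Δσ = qB/(B+z) = 221×5.9/(5.9+15) = 62.388 kPa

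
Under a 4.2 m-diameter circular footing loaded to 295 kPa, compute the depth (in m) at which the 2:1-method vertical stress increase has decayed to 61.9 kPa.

2:1 spreading — at depth z the loaded area has grown by z in each plan dimension:
qD²/(D+z)² = Δσ_z ⇒ z = D(√(q/Δσ_z) − 1) = 4.2×(√(295/61.9) − 1) = 4.969 m

z ≈ 4.97 m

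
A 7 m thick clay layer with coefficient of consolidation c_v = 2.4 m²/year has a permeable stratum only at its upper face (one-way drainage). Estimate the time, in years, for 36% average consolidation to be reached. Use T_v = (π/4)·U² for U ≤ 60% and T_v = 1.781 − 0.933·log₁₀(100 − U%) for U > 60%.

Drainage path length: H_d = H = 7 m (single drainage).
U ≤ 60%: T_v = (π/4)·U² = (π/4)×0.36² = 0.10179.
t = T_v·H_d²/c_v = 0.10179×7²/2.4 = 2.078 years.

t ≈ 2.08 years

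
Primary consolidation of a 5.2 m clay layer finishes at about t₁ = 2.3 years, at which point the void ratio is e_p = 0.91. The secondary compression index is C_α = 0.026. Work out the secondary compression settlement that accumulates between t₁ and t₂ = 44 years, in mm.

S_s ≈ 90.7 mm

Secondary compression: S_s = C_α·H/(1+e_p)·log₁₀(t₂/t₁)
S_s = 0.026×5.2/(1+0.91)×log₁₀(44/2.3)
    = 0.07079 × 1.282 = 0.09073 m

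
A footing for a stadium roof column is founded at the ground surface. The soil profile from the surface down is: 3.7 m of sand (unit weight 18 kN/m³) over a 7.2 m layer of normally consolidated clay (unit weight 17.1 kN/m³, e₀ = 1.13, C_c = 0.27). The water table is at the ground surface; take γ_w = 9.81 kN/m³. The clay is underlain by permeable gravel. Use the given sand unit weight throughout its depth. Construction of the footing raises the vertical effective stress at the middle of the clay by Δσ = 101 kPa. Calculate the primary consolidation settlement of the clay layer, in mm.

Mid-depth of clay below the ground surface: z = 3.7 + 7.2/2 = 7.3 m.
Total vertical stress at mid-clay: σ_v = 18×3.7 + 17.1×3.6 = 128.16 kPa.
Pore pressure: u = 9.81×(7.3 − 0) = 71.613 kPa.
Initial effective stress: σ'_0 = σ_v − u = 128.16 − 71.613 = 56.547 kPa.
Final effective stress: σ'_f = σ'_0 + Δσ = 56.547 + 101 = 157.55 kPa.
Normally consolidated clay, so the full stress increment lies on the virgin compression line:
S_c = C_c·H/(1+e₀)·log₁₀(σ'_f/σ'_0) = 0.27×7.2/(1+1.13)×log₁₀(157.55/56.547)
    = 0.91268 × 0.44501 = 0.4062 m

S_c ≈ 406 mm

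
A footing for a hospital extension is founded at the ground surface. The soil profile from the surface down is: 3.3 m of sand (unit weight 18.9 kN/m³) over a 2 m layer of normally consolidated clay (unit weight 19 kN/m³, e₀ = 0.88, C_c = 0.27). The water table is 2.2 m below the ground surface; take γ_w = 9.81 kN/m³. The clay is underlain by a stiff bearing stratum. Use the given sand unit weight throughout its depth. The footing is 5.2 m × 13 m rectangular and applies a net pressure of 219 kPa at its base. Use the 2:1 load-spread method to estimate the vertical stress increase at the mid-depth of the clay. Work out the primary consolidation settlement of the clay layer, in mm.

Mid-depth of clay below the ground surface: z = 3.3 + 2/2 = 4.3 m.
Total vertical stress at mid-clay: σ_v = 18.9×3.3 + 19×1 = 81.37 kPa.
Pore pressure: u = 9.81×(4.3 − 2.2) = 20.601 kPa.
Initial effective stress: σ'_0 = σ_v − u = 81.37 − 20.601 = 60.769 kPa.
Stress increase at mid-clay by the 2:1 spreading method:
Δσ = qBL/((B+z)(L+z)) = 219×5.2×13/((5.2+4.3)(13+4.3)) = 90.078 kPa
Final effective stress: σ'_f = σ'_0 + Δσ = 60.769 + 90.078 = 150.85 kPa.
Normally consolidated clay, so the full stress increment lies on the virgin compression line:
S_c = C_c·H/(1+e₀)·log₁₀(σ'_f/σ'_0) = 0.27×2/(1+0.88)×log₁₀(150.85/60.769)
    = 0.28723 × 0.39486 = 0.1134 m

S_c ≈ 113 mm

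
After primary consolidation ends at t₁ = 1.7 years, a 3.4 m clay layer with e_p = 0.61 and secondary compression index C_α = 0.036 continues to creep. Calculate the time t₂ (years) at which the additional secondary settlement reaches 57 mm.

S_s = C_α·H/(1+e_p)·log₁₀(t₂/t₁) ⇒ log₁₀(t₂/t₁) = S_s·(1+e_p)/(C_α·H).
log₁₀(t₂/t₁) = 0.057 × (1+0.61) / (0.036×3.4) = 0.7498
t₂ = t₁ × 10^0.7498 = 1.7 × 5.62 = 9.554 years

t₂ ≈ 9.55 years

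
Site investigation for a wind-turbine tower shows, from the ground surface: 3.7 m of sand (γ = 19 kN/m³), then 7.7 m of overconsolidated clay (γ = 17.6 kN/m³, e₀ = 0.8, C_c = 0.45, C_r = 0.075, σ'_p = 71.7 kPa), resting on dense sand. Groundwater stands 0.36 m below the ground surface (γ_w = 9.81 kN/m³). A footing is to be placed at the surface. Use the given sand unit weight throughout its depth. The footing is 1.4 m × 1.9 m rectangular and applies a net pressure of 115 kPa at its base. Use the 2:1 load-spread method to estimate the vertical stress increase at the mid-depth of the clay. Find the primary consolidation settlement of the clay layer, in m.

S_c ≈ 0.00727 m

Mid-depth of clay below the ground surface: z = 3.7 + 7.7/2 = 7.55 m.
Total vertical stress at mid-clay: σ_v = 19×3.7 + 17.6×3.85 = 138.06 kPa.
Pore pressure: u = 9.81×(7.55 − 0.36) = 70.534 kPa.
Initial effective stress: σ'_0 = σ_v − u = 138.06 − 70.534 = 67.526 kPa.
Stress increase at mid-clay by the 2:1 spreading method:
Δσ = qBL/((B+z)(L+z)) = 115×1.4×1.9/((1.4+7.55)(1.9+7.55)) = 3.6168 kPa
Final effective stress: σ'_f = 67.526 + 3.6168 = 71.143 kPa.
σ'_f = 71.143 ≤ σ'_p = 71.7 kPa, so the clay remains overconsolidated and only the recompression index applies:
S_c = C_r·H/(1+e₀)·log₁₀(σ'_f/σ'_0) = 0.075×7.7/1.8×log₁₀(71.143/67.526)
    = 0.32083 × 0.022661 = 0.00727 m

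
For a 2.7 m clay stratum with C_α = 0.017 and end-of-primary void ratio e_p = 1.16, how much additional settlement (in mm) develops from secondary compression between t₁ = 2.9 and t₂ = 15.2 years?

Secondary compression: S_s = C_α·H/(1+e_p)·log₁₀(t₂/t₁)
S_s = 0.017×2.7/(1+1.16)×log₁₀(15.2/2.9)
    = 0.02125 × 0.7194 = 0.01529 m

S_s ≈ 15.3 mm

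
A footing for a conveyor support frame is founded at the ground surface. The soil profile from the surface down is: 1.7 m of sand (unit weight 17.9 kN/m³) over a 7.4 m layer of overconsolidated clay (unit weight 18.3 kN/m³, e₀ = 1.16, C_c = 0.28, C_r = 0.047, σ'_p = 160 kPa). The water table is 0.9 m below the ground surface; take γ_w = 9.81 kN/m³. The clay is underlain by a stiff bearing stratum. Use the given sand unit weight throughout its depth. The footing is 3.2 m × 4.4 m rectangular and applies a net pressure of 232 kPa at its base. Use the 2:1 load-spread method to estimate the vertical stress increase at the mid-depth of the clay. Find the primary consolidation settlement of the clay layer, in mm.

Mid-depth of clay below the ground surface: z = 1.7 + 7.4/2 = 5.4 m.
Total vertical stress at mid-clay: σ_v = 17.9×1.7 + 18.3×3.7 = 98.14 kPa.
Pore pressure: u = 9.81×(5.4 − 0.9) = 44.145 kPa.
Initial effective stress: σ'_0 = σ_v − u = 98.14 − 44.145 = 53.995 kPa.
Stress increase at mid-clay by the 2:1 spreading method:
Δσ = qBL/((B+z)(L+z)) = 232×3.2×4.4/((3.2+5.4)(4.4+5.4)) = 38.758 kPa
Final effective stress: σ'_f = 53.995 + 38.758 = 92.753 kPa.
σ'_f = 92.753 ≤ σ'_p = 160 kPa, so the clay remains overconsolidated and only the recompression index applies:
S_c = C_r·H/(1+e₀)·log₁₀(σ'_f/σ'_0) = 0.047×7.4/2.16×log₁₀(92.753/53.995)
    = 0.16102 × 0.23497 = 0.03783 m

S_c ≈ 37.8 mm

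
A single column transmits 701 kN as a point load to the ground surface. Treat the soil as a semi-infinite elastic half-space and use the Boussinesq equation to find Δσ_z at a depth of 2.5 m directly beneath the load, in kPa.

Δσ_z ≈ 53.6 kPa

Boussinesq vertical stress below a point load on an elastic half-space:
Δσ_z = 3P/(2πz²) · [1 + (r/z)²]^(−5/2)
r/z = 0/2.5 = 0; [1+(r/z)²]^(−5/2) = 1.
Δσ_z = 3×701/(2π×2.5²) × 1 = 53.552 × 1 = 53.55 kPa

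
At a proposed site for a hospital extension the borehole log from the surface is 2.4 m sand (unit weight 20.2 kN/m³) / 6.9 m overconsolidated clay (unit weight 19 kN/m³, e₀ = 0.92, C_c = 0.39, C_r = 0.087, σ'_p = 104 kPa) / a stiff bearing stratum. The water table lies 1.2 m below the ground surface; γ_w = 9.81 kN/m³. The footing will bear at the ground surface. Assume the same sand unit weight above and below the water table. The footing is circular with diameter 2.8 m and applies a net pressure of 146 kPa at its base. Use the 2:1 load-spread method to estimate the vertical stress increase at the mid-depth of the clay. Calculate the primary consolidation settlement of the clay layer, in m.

Mid-depth of clay below the ground surface: z = 2.4 + 6.9/2 = 5.85 m.
Total vertical stress at mid-clay: σ_v = 20.2×2.4 + 19×3.45 = 114.03 kPa.
Pore pressure: u = 9.81×(5.85 − 1.2) = 45.617 kPa.
Initial effective stress: σ'_0 = σ_v − u = 114.03 − 45.617 = 68.413 kPa.
Stress increase at mid-clay by the 2:1 spreading method:
Δσ ≈ qD²/(D+z)² = 146×2.8²/(2.8+5.85)² = 15.298 kPa
Final effective stress: σ'_f = 68.413 + 15.298 = 83.711 kPa.
σ'_f = 83.711 ≤ σ'_p = 104 kPa, so the clay remains overconsolidated and only the recompression index applies:
S_c = C_r·H/(1+e₀)·log₁₀(σ'_f/σ'_0) = 0.087×6.9/1.92×log₁₀(83.711/68.413)
    = 0.31266 × 0.087644 = 0.0274 m

S_c ≈ 0.0274 m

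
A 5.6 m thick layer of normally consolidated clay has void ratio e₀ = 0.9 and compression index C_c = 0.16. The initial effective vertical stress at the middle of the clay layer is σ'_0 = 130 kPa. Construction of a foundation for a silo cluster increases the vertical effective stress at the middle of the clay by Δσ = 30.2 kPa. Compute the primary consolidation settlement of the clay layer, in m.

S_c ≈ 0.0428 m

Final effective stress: σ'_f = σ'_0 + Δσ = 130 + 30.2 = 160.2 kPa.
Normally consolidated clay, so the full stress increment lies on the virgin compression line:
S_c = C_c·H/(1+e₀)·log₁₀(σ'_f/σ'_0) = 0.16×5.6/(1+0.9)×log₁₀(160.2/130)
    = 0.47158 × 0.090719 = 0.04278 m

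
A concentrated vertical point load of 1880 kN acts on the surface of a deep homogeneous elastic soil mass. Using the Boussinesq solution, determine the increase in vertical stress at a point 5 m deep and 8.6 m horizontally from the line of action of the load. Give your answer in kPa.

Boussinesq vertical stress below a point load on an elastic half-space:
Δσ_z = 3P/(2πz²) · [1 + (r/z)²]^(−5/2)
r/z = 8.6/5 = 1.72; [1+(r/z)²]^(−5/2) = 0.032078.
Δσ_z = 3×1880/(2π×5²) × 0.032078 = 35.905 × 0.032078 = 1.152 kPa

Δσ_z ≈ 1.15 kPa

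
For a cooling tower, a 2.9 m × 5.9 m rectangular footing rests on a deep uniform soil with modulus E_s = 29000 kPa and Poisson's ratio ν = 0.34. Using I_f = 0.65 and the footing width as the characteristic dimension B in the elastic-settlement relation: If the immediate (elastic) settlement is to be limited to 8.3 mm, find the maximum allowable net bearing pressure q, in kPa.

q ≈ 144 kPa

S_e = q·B·(1−ν²)/E_s · I_f  ⇒  q = S_e·E_s / (B·(1−ν²)·I_f).
q = 0.0083 × 29000 / (2.9 × 0.8844 × 0.65) = 144.4 kPa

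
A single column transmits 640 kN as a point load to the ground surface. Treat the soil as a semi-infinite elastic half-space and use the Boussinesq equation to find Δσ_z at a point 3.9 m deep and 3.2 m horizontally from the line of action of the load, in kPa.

Boussinesq vertical stress below a point load on an elastic half-space:
Δσ_z = 3P/(2πz²) · [1 + (r/z)²]^(−5/2)
r/z = 3.2/3.9 = 0.82051; [1+(r/z)²]^(−5/2) = 0.27612.
Δσ_z = 3×640/(2π×3.9²) × 0.27612 = 20.091 × 0.27612 = 5.548 kPa

Δσ_z ≈ 5.55 kPa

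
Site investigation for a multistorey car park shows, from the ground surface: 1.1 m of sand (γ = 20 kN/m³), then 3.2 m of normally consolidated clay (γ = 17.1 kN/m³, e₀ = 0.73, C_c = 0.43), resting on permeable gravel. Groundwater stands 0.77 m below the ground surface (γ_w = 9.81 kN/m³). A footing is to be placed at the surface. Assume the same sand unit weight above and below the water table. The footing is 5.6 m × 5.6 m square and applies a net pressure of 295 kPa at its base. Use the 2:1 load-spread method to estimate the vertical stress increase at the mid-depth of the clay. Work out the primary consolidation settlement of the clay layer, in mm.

S_c ≈ 583 mm

Mid-depth of clay below the ground surface: z = 1.1 + 3.2/2 = 2.7 m.
Total vertical stress at mid-clay: σ_v = 20×1.1 + 17.1×1.6 = 49.36 kPa.
Pore pressure: u = 9.81×(2.7 − 0.77) = 18.933 kPa.
Initial effective stress: σ'_0 = σ_v − u = 49.36 − 18.933 = 30.427 kPa.
Stress increase at mid-clay by the 2:1 spreading method:
Δσ = qBL/((B+z)(L+z)) = 295×5.6×5.6/((5.6+2.7)(5.6+2.7)) = 134.29 kPa
Final effective stress: σ'_f = σ'_0 + Δσ = 30.427 + 134.29 = 164.72 kPa.
Normally consolidated clay, so the full stress increment lies on the virgin compression line:
S_c = C_c·H/(1+e₀)·log₁₀(σ'_f/σ'_0) = 0.43×3.2/(1+0.73)×log₁₀(164.72/30.427)
    = 0.79538 × 0.73349 = 0.5834 m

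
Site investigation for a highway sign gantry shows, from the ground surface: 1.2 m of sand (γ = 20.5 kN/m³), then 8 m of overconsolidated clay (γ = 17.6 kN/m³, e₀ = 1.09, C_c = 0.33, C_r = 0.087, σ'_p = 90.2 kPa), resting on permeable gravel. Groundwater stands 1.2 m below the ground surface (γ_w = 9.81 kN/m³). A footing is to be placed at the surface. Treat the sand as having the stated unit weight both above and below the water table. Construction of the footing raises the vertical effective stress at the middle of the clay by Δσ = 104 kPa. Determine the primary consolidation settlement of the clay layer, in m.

Mid-depth of clay below the ground surface: z = 1.2 + 8/2 = 5.2 m.
Total vertical stress at mid-clay: σ_v = 20.5×1.2 + 17.6×4 = 95 kPa.
Pore pressure: u = 9.81×(5.2 − 1.2) = 39.24 kPa.
Initial effective stress: σ'_0 = σ_v − u = 95 − 39.24 = 55.76 kPa.
Final effective stress: σ'_f = 55.76 + 104 = 159.76 kPa.
σ'_f = 159.76 > σ'_p = 90.2 kPa, so the stress path crosses the preconsolidation pressure — recompression up to σ'_p, then virgin compression beyond:
S_c = H/(1+e₀)·[C_r·log₁₀(σ'_p/σ'_0) + C_c·log₁₀(σ'_f/σ'_p)]
    = 8/2.09 × [0.087×log₁₀(90.2/55.76) + 0.33×log₁₀(159.76/90.2)]
    = 3.8278 × [0.018173 + 0.081926] = 0.3832 m

S_c ≈ 0.383 m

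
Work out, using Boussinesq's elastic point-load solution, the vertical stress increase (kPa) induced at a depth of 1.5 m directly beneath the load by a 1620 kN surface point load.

Boussinesq vertical stress below a point load on an elastic half-space:
Δσ_z = 3P/(2πz²) · [1 + (r/z)²]^(−5/2)
r/z = 0/1.5 = 0; [1+(r/z)²]^(−5/2) = 1.
Δσ_z = 3×1620/(2π×1.5²) × 1 = 343.77 × 1 = 343.8 kPa

Δσ_z ≈ 344 kPa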